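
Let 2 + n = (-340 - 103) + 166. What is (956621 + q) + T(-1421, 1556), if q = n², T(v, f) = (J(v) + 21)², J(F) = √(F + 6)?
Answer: 1033488 + 42*I*√1415 ≈ 1.0335e+6 + 1579.9*I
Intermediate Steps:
J(F) = √(6 + F)
T(v, f) = (21 + √(6 + v))² (T(v, f) = (√(6 + v) + 21)² = (21 + √(6 + v))²)
n = -279 (n = -2 + ((-340 - 103) + 166) = -2 + (-443 + 166) = -2 - 277 = -279)
q = 77841 (q = (-279)² = 77841)
(956621 + q) + T(-1421, 1556) = (956621 + 77841) + (21 + √(6 - 1421))² = 1034462 + (21 + √(-1415))² = 1034462 + (21 + I*√1415)²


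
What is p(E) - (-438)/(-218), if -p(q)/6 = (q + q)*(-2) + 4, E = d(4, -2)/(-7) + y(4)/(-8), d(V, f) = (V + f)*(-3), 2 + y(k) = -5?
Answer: 11874/763 ≈ 15.562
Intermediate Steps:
y(k) = -7 (y(k) = -2 - 5 = -7)
d(V, f) = -3*V - 3*f
E = 97/56 (E = (-3*4 - 3*(-2))/(-7) - 7/(-8) = (-12 + 6)*(-1/7) - 7*(-1/8) = -6*(-1/7) + 7/8 = 6/7 + 7/8 = 97/56 ≈ 1.7321)
p(q) = -24 + 24*q (p(q) = -6*((q + q)*(-2) + 4) = -6*((2*q)*(-2) + 4) = -6*(-4*q + 4) = -6*(4 - 4*q) = -24 + 24*q)
p(E) - (-438)/(-218) = (-24 + 24*(97/56)) - (-438)/(-218) = (-24 + 291/7) - (-438)*(-1)/218 = 123/7 - 1*219/109 = 123/7 - 219/109 = 11874/763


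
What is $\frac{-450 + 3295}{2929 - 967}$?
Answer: $\frac{2845}{1962} \approx 1.4501$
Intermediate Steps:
$\frac{-450 + 3295}{2929 - 967} = \frac{2845}{1962}$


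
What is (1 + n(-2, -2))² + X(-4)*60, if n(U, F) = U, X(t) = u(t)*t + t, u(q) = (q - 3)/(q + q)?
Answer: -449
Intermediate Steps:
u(q) = (-3 + q)/(2*q) (u(q) = (-3 + q)/((2*q)) = (-3 + q)*(1/(2*q)) = (-3 + q)/(2*q))
X(t) = -3/2 + 3*t/2 (X(t) = ((-3 + t)/(2*t))*t + t = (-3/2 + t/2) + t = -3/2 + 3*t/2)
(1 + n(-2, -2))² + X(-4)*60 = (1 - 2)² + (-3/2 + (3/2)*(-4))*60 = (-1)² + (-3/2 - 6)*60 = 1 - 15/2*60 = 1 - 450 = -449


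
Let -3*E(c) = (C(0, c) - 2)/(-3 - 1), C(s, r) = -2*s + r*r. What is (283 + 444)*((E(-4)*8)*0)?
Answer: 0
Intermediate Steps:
C(s, r) = r² - 2*s (C(s, r) = -2*s + r² = r² - 2*s)
E(c) = -⅙ + c²/12 (E(c) = -((c² - 2*0) - 2)/(3*(-3 - 1)) = -((c² + 0) - 2)/(3*(-4)) = -(c² - 2)*(-1)/(3*4) = -(-2 + c²)*(-1)/(3*4) = -(½ - c²/4)/3 = -⅙ + c²/12)
(283 + 444)*((E(-4)*8)*0) = (283 + 444)*(((-⅙ + (1/12)*(-4)²)*8)*0) = 727*(((-⅙ + (1/12)*16)*8)*0) = 727*(((-⅙ + 4/3)*8)*0) = 727*(((7/6)*8)*0) = 727*((28/3)*0) = 727*0 = 0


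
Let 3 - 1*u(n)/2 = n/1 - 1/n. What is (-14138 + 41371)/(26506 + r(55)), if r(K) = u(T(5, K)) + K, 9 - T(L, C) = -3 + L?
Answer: 190631/185873 ≈ 1.0256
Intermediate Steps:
T(L, C) = 12 - L (T(L, C) = 9 - (-3 + L) = 9 + (3 - L) = 12 - L)
u(n) = 6 - 2*n + 2/n (u(n) = 6 - 2*(n/1 - 1/n) = 6 - 2*(n*1 - 1/n) = 6 - 2*(n - 1/n) = 6 + (-2*n + 2/n) = 6 - 2*n + 2/n)
r(K) = -54/7 + K (r(K) = (6 - 2*(12 - 1*5) + 2/(12 - 1*5)) + K = (6 - 2*(12 - 5) + 2/(12 - 5)) + K = (6 - 2*7 + 2/7) + K = (6 - 14 + 2*(1/7)) + K = (6 - 14 + 2/7) + K = -54/7 + K)
(-14138 + 41371)/(26506 + r(55)) = (-14138 + 41371)/(26506 + (-54/7 + 55)) = 27233/(26506 + 331/7) = 27233/(185873/7) = 27233*(7/185873) = 190631/185873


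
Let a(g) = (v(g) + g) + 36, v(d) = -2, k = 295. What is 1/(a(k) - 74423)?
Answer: -1/74094 ≈ -1.3496e-5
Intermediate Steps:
a(g) = 34 + g (a(g) = (-2 + g) + 36 = 34 + g)
1/(a(k) - 74423) = 1/((34 + 295) - 74423) = 1/(329 - 74423) = 1/(-74094) = -1/74094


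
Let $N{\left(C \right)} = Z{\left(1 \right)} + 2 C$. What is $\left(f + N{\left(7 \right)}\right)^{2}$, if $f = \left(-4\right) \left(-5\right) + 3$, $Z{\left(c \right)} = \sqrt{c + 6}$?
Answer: $\left(37 + \sqrt{7}\right)^{2} \approx 1571.8$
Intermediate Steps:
$Z{\left(c \right)} = \sqrt{6 + c}$
$f = 23$ ($f = 20 + 3 = 23$)
$N{\left(C \right)} = \sqrt{7} + 2 C$ ($N{\left(C \right)} = \sqrt{6 + 1} + 2 C = \sqrt{7} + 2 C$)
$\left(f + N{\left(7 \right)}\right)^{2} = \left(23 + \left(\sqrt{7} + 2 \cdot 7\right)\right)^{2} = \left(23 + \left(\sqrt{7} + 14\right)\right)^{2} = \left(23 + \left(14 + \sqrt{7}\right)\right)^{2} = \left(37 + \sqrt{7}\right)^{2}$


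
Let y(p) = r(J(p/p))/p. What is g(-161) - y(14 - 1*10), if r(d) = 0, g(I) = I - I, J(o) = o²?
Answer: 0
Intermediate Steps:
g(I) = 0
y(p) = 0 (y(p) = 0/p = 0)
g(-161) - y(14 - 1*10) = 0 - 1*0 = 0 + 0 = 0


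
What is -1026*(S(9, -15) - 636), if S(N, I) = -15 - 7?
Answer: 675108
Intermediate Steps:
S(N, I) = -22
-1026*(S(9, -15) - 636) = -1026*(-22 - 636) = -1026*(-658) = 675108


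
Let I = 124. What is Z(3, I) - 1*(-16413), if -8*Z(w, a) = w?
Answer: 131301/8 ≈ 16413.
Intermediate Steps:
Z(w, a) = -w/8
Z(3, I) - 1*(-16413) = -⅛*3 - 1*(-16413) = -3/8 + 16413 = 131301/8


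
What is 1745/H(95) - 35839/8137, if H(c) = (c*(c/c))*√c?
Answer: -35839/8137 + 349*√95/1805 ≈ -2.5199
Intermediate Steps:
H(c) = c^(3/2) (H(c) = (c*1)*√c = c*√c = c^(3/2))
1745/H(95) - 35839/8137 = 1745/(95^(3/2)) - 35839/8137 = 1745/((95*√95)) - 35839*1/8137 = 1745*(√95/9025) - 35839/8137 = 349*√95/1805 - 35839/8137 = -35839/8137 + 349*√95/1805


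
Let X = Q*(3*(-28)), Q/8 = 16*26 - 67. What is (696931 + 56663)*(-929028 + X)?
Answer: -876848820264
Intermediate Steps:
Q = 2792 (Q = 8*(16*26 - 67) = 8*(416 - 67) = 8*349 = 2792)
X = -234528 (X = 2792*(3*(-28)) = 2792*(-84) = -234528)
(696931 + 56663)*(-929028 + X) = (696931 + 56663)*(-929028 - 234528) = 753594*(-1163556) = -876848820264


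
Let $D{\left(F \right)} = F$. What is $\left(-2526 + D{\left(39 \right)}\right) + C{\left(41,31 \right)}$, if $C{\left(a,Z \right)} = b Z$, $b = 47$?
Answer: $-1030$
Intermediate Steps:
$C{\left(a,Z \right)} = 47 Z$
$\left(-2526 + D{\left(39 \right)}\right) + C{\left(41,31 \right)} = \left(-2526 + 39\right) + 47 \cdot 31 = -2487 + 1457 = -1030$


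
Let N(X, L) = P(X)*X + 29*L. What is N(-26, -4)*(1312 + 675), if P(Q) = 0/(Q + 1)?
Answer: -230492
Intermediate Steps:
P(Q) = 0 (P(Q) = 0/(1 + Q) = 0)
N(X, L) = 29*L (N(X, L) = 0*X + 29*L = 0 + 29*L = 29*L)
N(-26, -4)*(1312 + 675) = (29*(-4))*(1312 + 675) = -116*1987 = -230492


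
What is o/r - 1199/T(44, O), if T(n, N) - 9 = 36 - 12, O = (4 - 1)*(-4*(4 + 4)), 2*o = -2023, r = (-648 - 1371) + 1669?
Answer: -10033/300 ≈ -33.443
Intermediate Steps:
r = -350 (r = -2019 + 1669 = -350)
o = -2023/2 (o = (1/2)*(-2023) = -2023/2 ≈ -1011.5)
O = -96 (O = 3*(-4*8) = 3*(-32) = -96)
T(n, N) = 33 (T(n, N) = 9 + (36 - 12) = 9 + 24 = 33)
o/r - 1199/T(44, O) = -2023/2/(-350) - 1199/33 = -2023/2*(-1/350) - 1199*1/33 = 289/100 - 109/3 = -10033/300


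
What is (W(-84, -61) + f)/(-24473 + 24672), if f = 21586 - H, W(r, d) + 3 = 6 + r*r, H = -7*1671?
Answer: 40342/199 ≈ 202.72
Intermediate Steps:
H = -11697
W(r, d) = 3 + r² (W(r, d) = -3 + (6 + r*r) = -3 + (6 + r²) = 3 + r²)
f = 33283 (f = 21586 - 1*(-11697) = 21586 + 11697 = 33283)
(W(-84, -61) + f)/(-24473 + 24672) = ((3 + (-84)²) + 33283)/(-24473 + 24672) = ((3 + 7056) + 33283)/199 = (7059 + 33283)*(1/199) = 40342*(1/199) = 40342/199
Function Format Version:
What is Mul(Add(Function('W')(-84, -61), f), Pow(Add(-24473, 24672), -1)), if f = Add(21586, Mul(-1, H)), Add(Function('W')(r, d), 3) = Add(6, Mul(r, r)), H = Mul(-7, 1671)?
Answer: Rational(40342, 199) ≈ 202.72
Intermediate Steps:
H = -11697
Function('W')(r, d) = Add(3, Pow(r, 2)) (Function('W')(r, d) = Add(-3, Add(6, Mul(r, r))) = Add(-3, Add(6, Pow(r, 2))) = Add(3, Pow(r, 2)))
f = 33283 (f = Add(21586, Mul(-1, -11697)) = Add(21586, 11697) = 33283)
Mul(Add(Function('W')(-84, -61), f), Pow(Add(-24473, 24672), -1)) = Mul(Add(Add(3, Pow(-84, 2)), 33283), Pow(Add(-24473, 24672), -1)) = Mul(Add(Add(3, 7056), 33283), Pow(199, -1)) = Mul(Add(7059, 33283), Rational(1, 199)) = Mul(40342, Rational(1, 199)) = Rational(40342, 199)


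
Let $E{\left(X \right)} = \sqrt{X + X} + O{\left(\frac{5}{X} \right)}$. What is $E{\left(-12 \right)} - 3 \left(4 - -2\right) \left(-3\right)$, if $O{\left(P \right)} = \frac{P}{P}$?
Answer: $54 + 108 i \sqrt{6} \approx 54.0 + 264.54 i$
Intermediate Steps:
$O{\left(P \right)} = 1$
$E{\left(X \right)} = 1 + \sqrt{2} \sqrt{X}$ ($E{\left(X \right)} = \sqrt{X + X} + 1 = \sqrt{2 X} + 1 = \sqrt{2} \sqrt{X} + 1 = 1 + \sqrt{2} \sqrt{X}$)
$E{\left(-12 \right)} - 3 \left(4 - -2\right) \left(-3\right) = \left(1 + \sqrt{2} \sqrt{-12}\right) - 3 \left(4 - -2\right) \left(-3\right) = \left(1 + \sqrt{2} \cdot 2 i \sqrt{3}\right) - 3 \left(4 + 2\right) \left(-3\right) = \left(1 + 2 i \sqrt{6}\right) \left(-3\right) 6 \left(-3\right) = \left(1 + 2 i \sqrt{6}\right) \left(\left(-18\right) \left(-3\right)\right) = \left(1 + 2 i \sqrt{6}\right) 54 = 54 + 108 i \sqrt{6}$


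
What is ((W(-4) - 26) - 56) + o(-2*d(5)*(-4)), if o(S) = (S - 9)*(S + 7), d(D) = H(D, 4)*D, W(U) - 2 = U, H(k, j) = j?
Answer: 25133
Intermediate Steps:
W(U) = 2 + U
d(D) = 4*D
o(S) = (-9 + S)*(7 + S)
((W(-4) - 26) - 56) + o(-2*d(5)*(-4)) = (((2 - 4) - 26) - 56) + (-63 + (-8*5*(-4))**2 - 2*(-8*5)*(-4)) = ((-2 - 26) - 56) + (-63 + (-2*20*(-4))**2 - 2*(-2*20)*(-4)) = (-28 - 56) + (-63 + (-40*(-4))**2 - (-80)*(-4)) = -84 + (-63 + 160**2 - 2*160) = -84 + (-63 + 25600 - 320) = -84 + 25217 = 25133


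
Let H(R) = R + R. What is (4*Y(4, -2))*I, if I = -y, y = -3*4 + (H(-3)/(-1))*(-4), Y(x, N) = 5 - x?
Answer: 144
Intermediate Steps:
H(R) = 2*R
y = -36 (y = -3*4 + ((2*(-3))/(-1))*(-4) = -12 - 1*(-6)*(-4) = -12 + 6*(-4) = -12 - 24 = -36)
I = 36 (I = -1*(-36) = 36)
(4*Y(4, -2))*I = (4*(5 - 1*4))*36 = (4*(5 - 4))*36 = (4*1)*36 = 4*36 = 144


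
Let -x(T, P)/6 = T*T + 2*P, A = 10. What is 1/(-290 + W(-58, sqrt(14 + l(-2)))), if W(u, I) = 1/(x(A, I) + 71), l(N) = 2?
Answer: -577/167331 ≈ -0.0034483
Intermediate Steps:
x(T, P) = -12*P - 6*T**2 (x(T, P) = -6*(T*T + 2*P) = -6*(T**2 + 2*P) = -12*P - 6*T**2)
W(u, I) = 1/(-529 - 12*I) (W(u, I) = 1/((-12*I - 6*10**2) + 71) = 1/((-12*I - 6*100) + 71) = 1/((-12*I - 600) + 71) = 1/((-600 - 12*I) + 71) = 1/(-529 - 12*I))
1/(-290 + W(-58, sqrt(14 + l(-2)))) = 1/(-290 - 1/(529 + 12*sqrt(14 + 2))) = 1/(-290 - 1/(529 + 12*sqrt(16))) = 1/(-290 - 1/(529 + 12*4)) = 1/(-290 - 1/(529 + 48)) = 1/(-290 - 1/577) = 1/(-167331/577) = -577/167331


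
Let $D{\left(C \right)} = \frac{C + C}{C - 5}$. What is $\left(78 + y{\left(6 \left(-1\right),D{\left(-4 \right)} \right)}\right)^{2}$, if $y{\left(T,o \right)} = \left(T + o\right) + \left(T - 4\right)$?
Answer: $\frac{320356}{81} \approx 3955.0$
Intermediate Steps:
$D{\left(C \right)} = \frac{2 C}{-5 + C}$
$y{\left(T,o \right)} = -4 + o + 2 T$ ($y{\left(T,o \right)} = \left(T + o\right) + \left(T - 4\right) = \left(T + o\right) + \left(-4 + T\right) = -4 + o + 2 T$)
$\left(78 + y{\left(6 \left(-1\right),D{\left(-4 \right)} \right)}\right)^{2} = \left(78 + \left(-4 + 2 \left(-4\right) \frac{1}{-5 - 4} + 2 \cdot 6 \left(-1\right)\right)\right)^{2} = \left(78 + \left(-4 + 2 \left(-4\right) \frac{1}{-9} + 2 \left(-6\right)\right)\right)^{2} = \left(78 - \left(16 - \frac{8}{9}\right)\right)^{2} = \left(78 - \frac{136}{9}\right)^{2} = \left(\frac{566}{9}\right)^{2} = \frac{320356}{81}$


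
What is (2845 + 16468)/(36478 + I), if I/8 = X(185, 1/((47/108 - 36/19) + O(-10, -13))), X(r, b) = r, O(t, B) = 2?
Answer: 19313/37958 ≈ 0.50880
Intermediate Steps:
I = 1480 (I = 8*185 = 1480)
(2845 + 16468)/(36478 + I) = (2845 + 16468)/(36478 + 1480) = 19313/37958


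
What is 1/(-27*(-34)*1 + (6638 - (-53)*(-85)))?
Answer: 1/3051 ≈ 0.00032776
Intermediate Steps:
1/(-27*(-34)*1 + (6638 - (-53)*(-85))) = 1/(918*1 + (6638 - 1*4505)) = 1/(918 + (6638 - 4505)) = 1/(918 + 2133) = 1/3051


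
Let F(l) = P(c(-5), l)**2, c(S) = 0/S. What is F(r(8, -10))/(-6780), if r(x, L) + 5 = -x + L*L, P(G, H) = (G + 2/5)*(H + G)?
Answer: -2523/14125 ≈ -0.17862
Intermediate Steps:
c(S) = 0
P(G, H) = (2/5 + G)*(G + H) (P(G, H) = (G + 2*(1/5))*(G + H) = (G + 2/5)*(G + H) = (2/5 + G)*(G + H))
r(x, L) = -5 + L**2 - x (r(x, L) = -5 + (-x + L*L) = -5 + (-x + L**2) = -5 + (L**2 - x) = -5 + L**2 - x)
F(l) = 4*l**2/25 (F(l) = (0**2 + (2/5)*0 + 2*l/5 + 0*l)**2 = (0 + 0 + 2*l/5 + 0)**2 = (2*l/5)**2 = 4*l**2/25)
F(r(8, -10))/(-6780) = (4*(-5 + (-10)**2 - 1*8)**2/25)/(-6780) = (4*(-5 + 100 - 8)**2/25)*(-1/6780) = ((4/25)*87**2)*(-1/6780) = ((4/25)*7569)*(-1/6780) = (30276/25)*(-1/6780) = -2523/14125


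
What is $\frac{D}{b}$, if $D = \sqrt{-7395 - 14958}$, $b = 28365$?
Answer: $\frac{i \sqrt{22353}}{28365} \approx 0.0052709 i$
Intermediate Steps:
$D = i \sqrt{22353}$ ($D = \sqrt{-22353} = i \sqrt{22353} \approx 149.51 i$)
$\frac{D}{b} = \frac{i \sqrt{22353}}{28365}$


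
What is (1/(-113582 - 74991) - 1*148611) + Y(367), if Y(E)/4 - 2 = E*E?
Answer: 73572321668/188573 ≈ 3.9015e+5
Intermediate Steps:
Y(E) = 8 + 4*E**2 (Y(E) = 8 + 4*(E*E) = 8 + 4*E**2)
(1/(-113582 - 74991) - 1*148611) + Y(367) = (1/(-113582 - 74991) - 1*148611) + (8 + 4*367**2) = (1/(-188573) - 148611) + (8 + 4*134689) = (-1/188573 - 148611) + (8 + 538756) = -28024022104/188573 + 538764 = 73572321668/188573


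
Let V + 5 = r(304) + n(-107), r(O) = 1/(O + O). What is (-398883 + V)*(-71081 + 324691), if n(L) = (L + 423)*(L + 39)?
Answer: -32409913310635/304 ≈ -1.0661e+11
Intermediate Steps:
n(L) = (39 + L)*(423 + L) (n(L) = (423 + L)*(39 + L) = (39 + L)*(423 + L))
r(O) = 1/(2*O)
V = -13067743/608 (V = -5 + ((½)/304 + (16497 + (-107)² + 462*(-107))) = -5 + ((½)*(1/304) + (16497 + 11449 - 49434)) = -5 + (1/608 - 21488) = -5 - 13064703/608 = -13067743/608 ≈ -21493.)
(-398883 + V)*(-71081 + 324691) = (-398883 - 13067743/608)*(-71081 + 324691) = -255588607/608*253610 = -32409913310635/304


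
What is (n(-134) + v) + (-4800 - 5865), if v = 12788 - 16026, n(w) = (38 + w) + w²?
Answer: 3957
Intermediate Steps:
n(w) = 38 + w + w²
v = -3238
(n(-134) + v) + (-4800 - 5865) = ((38 - 134 + (-134)²) - 3238) + (-4800 - 5865) = ((38 - 134 + 17956) - 3238) - 10665 = (17860 - 3238) - 10665 = 14622 - 10665 = 3957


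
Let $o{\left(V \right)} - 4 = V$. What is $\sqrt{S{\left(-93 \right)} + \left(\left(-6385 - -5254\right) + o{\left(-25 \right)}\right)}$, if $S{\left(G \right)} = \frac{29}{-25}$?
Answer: $\frac{i \sqrt{28829}}{5} \approx 33.958 i$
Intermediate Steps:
$o{\left(V \right)} = 4 + V$
$S{\left(G \right)} = - \frac{29}{25}$ ($S{\left(G \right)} = 29 \left(- \frac{1}{25}\right) = - \frac{29}{25}$)
$\sqrt{S{\left(-93 \right)} + \left(\left(-6385 - -5254\right) + o{\left(-25 \right)}\right)} = \sqrt{- \frac{29}{25} + \left(\left(-6385 - -5254\right) + \left(4 - 25\right)\right)} = \sqrt{- \frac{29}{25} + \left(\left(-6385 + 5254\right) - 21\right)} = \sqrt{- \frac{29}{25} - 1152} = \sqrt{- \frac{28829}{25}} = \frac{i \sqrt{28829}}{5}$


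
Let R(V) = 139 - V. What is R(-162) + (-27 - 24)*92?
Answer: -4391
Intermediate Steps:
R(-162) + (-27 - 24)*92 = (139 - 1*(-162)) + (-27 - 24)*92 = (139 + 162) - 51*92 = 301 - 4692 = -4391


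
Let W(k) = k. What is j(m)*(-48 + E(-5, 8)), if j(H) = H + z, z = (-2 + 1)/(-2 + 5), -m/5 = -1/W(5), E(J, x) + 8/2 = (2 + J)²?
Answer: -86/3 ≈ -28.667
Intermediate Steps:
E(J, x) = -4 + (2 + J)²
m = 1 (m = -(-5)/5 = -5*(-⅕) = 1)
z = -⅓ (z = -1/3 = -1*⅓ = -⅓ ≈ -0.33333)
j(H) = -⅓ + H (j(H) = H - ⅓ = -⅓ + H)
j(m)*(-48 + E(-5, 8)) = (-⅓ + 1)*(-48 - 5*(4 - 5)) = 2*(-48 - 5*(-1))/3 = 2*(-48 + 5)/3 = (⅔)*(-43) = -86/3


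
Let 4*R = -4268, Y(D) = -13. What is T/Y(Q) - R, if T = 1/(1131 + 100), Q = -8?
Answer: 17075200/16003 ≈ 1067.0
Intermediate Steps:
R = -1067 (R = (1/4)*(-4268) = -1067)
T = 1/1231 ≈ 0.00081235
T/Y(Q) - R = (1/1231)/(-13) - 1*(-1067) = (1/1231)*(-1/13) + 1067 = -1/16003 + 1067 = 17075200/16003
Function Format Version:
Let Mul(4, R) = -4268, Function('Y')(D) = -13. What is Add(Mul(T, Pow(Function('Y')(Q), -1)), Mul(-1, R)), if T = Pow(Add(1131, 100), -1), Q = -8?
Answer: Rational(17075200, 16003) ≈ 1067.0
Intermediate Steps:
R = -1067 (R = Mul(Rational(1, 4), -4268) = -1067)
T = Rational(1, 1231) (T = Pow(1231, -1) = Rational(1, 1231) ≈ 0.00081235)
Add(Mul(T, Pow(Function('Y')(Q), -1)), Mul(-1, R)) = Add(Mul(Rational(1, 1231), Pow(-13, -1)), Mul(-1, -1067)) = Add(Mul(Rational(1, 1231), Rational(-1, 13)), 1067) = Add(Rational(-1, 16003), 1067) = Rational(17075200, 16003)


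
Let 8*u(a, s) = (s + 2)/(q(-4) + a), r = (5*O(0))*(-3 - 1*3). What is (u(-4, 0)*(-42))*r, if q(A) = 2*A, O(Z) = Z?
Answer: 0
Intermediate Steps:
r = 0 (r = (5*0)*(-3 - 1*3) = 0*(-3 - 3) = 0*(-6) = 0)
u(a, s) = (2 + s)/(8*(-8 + a)) (u(a, s) = ((s + 2)/(2*(-4) + a))/8 = ((2 + s)/(-8 + a))/8 = (2 + s)/(8*(-8 + a)))
(u(-4, 0)*(-42))*r = (((2 + 0)/(8*(-8 - 4)))*(-42))*0 = (((⅛)*2/(-12))*(-42))*0 = (((⅛)*(-1/12)*2)*(-42))*0 = -1/48*(-42)*0 = (7/8)*0 = 0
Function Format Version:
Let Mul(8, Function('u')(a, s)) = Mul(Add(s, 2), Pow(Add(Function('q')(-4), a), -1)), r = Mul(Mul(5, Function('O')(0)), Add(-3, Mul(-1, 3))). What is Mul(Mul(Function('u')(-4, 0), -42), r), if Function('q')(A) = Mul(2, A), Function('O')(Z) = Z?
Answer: 0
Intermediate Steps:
r = 0 (r = Mul(Mul(5, 0), Add(-3, Mul(-1, 3))) = Mul(0, Add(-3, -3)) = Mul(0, -6) = 0)
Function('u')(a, s) = Mul(Rational(1, 8), Pow(Add(-8, a), -1), Add(2, s)) (Function('u')(a, s) = Mul(Rational(1, 8), Mul(Add(s, 2), Pow(Add(Mul(2, -4), a), -1))) = Mul(Rational(1, 8), Mul(Add(2, s), Pow(Add(-8, a), -1))) = Mul(Rational(1, 8), Mul(Pow(Add(-8, a), -1), Add(2, s))) = Mul(Rational(1, 8), Pow(Add(-8, a), -1), Add(2, s)))
Mul(Mul(Function('u')(-4, 0), -42), r) = Mul(Mul(Mul(Rational(1, 8), Pow(Add(-8, -4), -1), Add(2, 0)), -42), 0) = Mul(Mul(Mul(Rational(1, 8), Pow(-12, -1), 2), -42), 0) = Mul(Mul(Mul(Rational(1, 8), Rational(-1, 12), 2), -42), 0) = Mul(Mul(Rational(-1, 48), -42), 0) = Mul(Rational(7, 8), 0) = 0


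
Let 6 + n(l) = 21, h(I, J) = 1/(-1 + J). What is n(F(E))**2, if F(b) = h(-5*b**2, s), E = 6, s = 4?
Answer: 225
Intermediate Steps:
F(b) = 1/3 (F(b) = 1/(-1 + 4) = 1/3)
n(l) = 15 (n(l) = -6 + 21 = 15)
n(F(E))**2 = 15**2 = 225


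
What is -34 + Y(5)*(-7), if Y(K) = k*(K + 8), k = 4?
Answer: -398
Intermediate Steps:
Y(K) = 32 + 4*K (Y(K) = 4*(K + 8) = 4*(8 + K) = 32 + 4*K)
-34 + Y(5)*(-7) = -34 + (32 + 4*5)*(-7) = -34 + (32 + 20)*(-7) = -34 + 52*(-7) = -34 - 364 = -398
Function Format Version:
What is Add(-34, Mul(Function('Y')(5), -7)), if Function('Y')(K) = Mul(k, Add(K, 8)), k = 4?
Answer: -398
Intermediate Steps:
Function('Y')(K) = Add(32, Mul(4, K)) (Function('Y')(K) = Mul(4, Add(K, 8)) = Mul(4, Add(8, K)) = Add(32, Mul(4, K)))
Add(-34, Mul(Function('Y')(5), -7)) = Add(-34, Mul(Add(32, Mul(4, 5)), -7)) = Add(-34, Mul(Add(32, 20), -7)) = Add(-34, Mul(52, -7)) = Add(-34, -364) = -398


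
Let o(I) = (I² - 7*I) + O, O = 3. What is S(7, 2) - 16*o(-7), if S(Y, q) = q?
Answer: -1614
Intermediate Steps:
o(I) = 3 + I² - 7*I (o(I) = (I² - 7*I) + 3 = 3 + I² - 7*I)
S(7, 2) - 16*o(-7) = 2 - 16*(3 + (-7)² - 7*(-7)) = 2 - 16*(3 + 49 + 49) = 2 - 16*101 = 2 - 1616 = -1614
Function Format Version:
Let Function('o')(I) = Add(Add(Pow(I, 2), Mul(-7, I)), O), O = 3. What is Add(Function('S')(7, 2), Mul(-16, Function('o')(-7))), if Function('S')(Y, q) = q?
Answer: -1614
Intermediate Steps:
Function('o')(I) = Add(3, Pow(I, 2), Mul(-7, I)) (Function('o')(I) = Add(Add(Pow(I, 2), Mul(-7, I)), 3) = Add(3, Pow(I, 2), Mul(-7, I)))
Add(Function('S')(7, 2), Mul(-16, Function('o')(-7))) = Add(2, Mul(-16, Add(3, Pow(-7, 2), Mul(-7, -7)))) = Add(2, Mul(-16, Add(3, 49, 49))) = Add(2, Mul(-16, 101)) = Add(2, -1616) = -1614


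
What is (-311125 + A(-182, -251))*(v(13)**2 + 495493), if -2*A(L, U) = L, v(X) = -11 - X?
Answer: -154294325346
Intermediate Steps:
A(L, U) = -L/2
(-311125 + A(-182, -251))*(v(13)**2 + 495493) = (-311125 - 1/2*(-182))*((-11 - 1*13)**2 + 495493) = (-311125 + 91)*((-11 - 13)**2 + 495493) = -311034*((-24)**2 + 495493) = -311034*(576 + 495493) = -311034*496069 = -154294325346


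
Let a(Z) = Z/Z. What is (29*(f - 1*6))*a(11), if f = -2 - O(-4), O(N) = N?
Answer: -116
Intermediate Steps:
f = 2 (f = -2 - 1*(-4) = -2 + 4 = 2)
a(Z) = 1
(29*(f - 1*6))*a(11) = (29*(2 - 1*6))*1 = (29*(2 - 6))*1 = (29*(-4))*1 = -116*1 = -116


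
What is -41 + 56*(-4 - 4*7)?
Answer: -1833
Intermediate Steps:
-41 + 56*(-4 - 4*7) = -41 + 56*(-4 - 28) = -41 + 56*(-32) = -41 - 1792 = -1833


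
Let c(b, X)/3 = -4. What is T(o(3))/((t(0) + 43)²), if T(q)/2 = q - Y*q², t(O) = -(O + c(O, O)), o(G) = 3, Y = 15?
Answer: -24/275 ≈ -0.087273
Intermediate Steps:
c(b, X) = -12 (c(b, X) = 3*(-4) = -12)
t(O) = 12 - O (t(O) = -(O - 12) = -(-12 + O) = 12 - O)
T(q) = -30*q² + 2*q (T(q) = 2*(q - 15*q²) = -30*q² + 2*q)
T(o(3))/((t(0) + 43)²) = (2*3*(1 - 15*3))/(((12 - 1*0) + 43)²) = (2*3*(1 - 45))/(((12 + 0) + 43)²) = (2*3*(-44))/((12 + 43)²) = -264/(55²) = -264/3025 = -264*1/3025 = -24/275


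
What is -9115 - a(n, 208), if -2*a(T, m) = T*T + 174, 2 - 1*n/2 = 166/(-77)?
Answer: -53322212/5929 ≈ -8993.5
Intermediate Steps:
n = 640/77 (n = 4 - 332/(-77) = 4 - 332*(-1)/77 = 4 - 2*(-166/77) = 4 + 332/77 = 640/77 ≈ 8.3117)
a(T, m) = -87 - T²/2 (a(T, m) = -(T*T + 174)/2 = -(T² + 174)/2 = -(174 + T²)/2 = -87 - T²/2)
-9115 - a(n, 208) = -9115 - (-87 - (640/77)²/2) = -9115 - (-87 - ½*409600/5929) = -9115 - (-87 - 204800/5929) = -9115 - 1*(-720623/5929) = -9115 + 720623/5929 = -53322212/5929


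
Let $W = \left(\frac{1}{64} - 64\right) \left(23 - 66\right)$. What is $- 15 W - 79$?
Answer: $- \frac{2646331}{64} \approx -41349.0$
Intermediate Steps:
$W = \frac{176085}{64}$ ($W = \left(\frac{1}{64} - 64\right) \left(-43\right) = \left(- \frac{4095}{64}\right) \left(-43\right) = \frac{176085}{64} \approx 2751.3$)
$- 15 W - 79 = \left(-15\right) \frac{176085}{64} - 79 = - \frac{2641275}{64} - 79 = - \frac{2646331}{64}$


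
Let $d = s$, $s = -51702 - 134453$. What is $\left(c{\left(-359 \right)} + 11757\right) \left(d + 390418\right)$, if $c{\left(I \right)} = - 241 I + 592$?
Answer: $20195074284$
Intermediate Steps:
$s = -186155$
$c{\left(I \right)} = 592 - 241 I$
$d = -186155$
$\left(c{\left(-359 \right)} + 11757\right) \left(d + 390418\right) = \left(\left(592 - -86519\right) + 11757\right) \left(-186155 + 390418\right) = \left(\left(592 + 86519\right) + 11757\right) 204263 = \left(87111 + 11757\right) 204263 = 98868 \cdot 204263 = 20195074284$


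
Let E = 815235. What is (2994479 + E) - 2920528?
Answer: 889186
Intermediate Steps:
(2994479 + E) - 2920528 = (2994479 + 815235) - 2920528 = 3809714 - 2920528 = 889186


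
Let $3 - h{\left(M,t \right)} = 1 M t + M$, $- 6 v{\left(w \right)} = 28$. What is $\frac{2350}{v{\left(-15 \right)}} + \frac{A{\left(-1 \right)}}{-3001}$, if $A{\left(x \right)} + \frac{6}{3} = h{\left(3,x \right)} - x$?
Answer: $- \frac{10578539}{21007} \approx -503.57$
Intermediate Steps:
$v{\left(w \right)} = - \frac{14}{3}$ ($v{\left(w \right)} = \left(- \frac{1}{6}\right) 28 = - \frac{14}{3}$)
$h{\left(M,t \right)} = 3 - M - M t$ ($h{\left(M,t \right)} = 3 - \left(1 M t + M\right) = 3 - \left(M t + M\right) = 3 - \left(M + M t\right) = 3 - M - M t$)
$A{\left(x \right)} = -2 - 4 x$
$\frac{2350}{v{\left(-15 \right)}} + \frac{A{\left(-1 \right)}}{-3001} = \frac{2350}{- \frac{14}{3}} + \frac{-2 - -4}{-3001} = 2350 \left(- \frac{3}{14}\right) + \left(-2 + 4\right) \left(- \frac{1}{3001}\right) = - \frac{3525}{7} + 2 \left(- \frac{1}{3001}\right) = - \frac{3525}{7} - \frac{2}{3001} = - \frac{10578539}{21007}$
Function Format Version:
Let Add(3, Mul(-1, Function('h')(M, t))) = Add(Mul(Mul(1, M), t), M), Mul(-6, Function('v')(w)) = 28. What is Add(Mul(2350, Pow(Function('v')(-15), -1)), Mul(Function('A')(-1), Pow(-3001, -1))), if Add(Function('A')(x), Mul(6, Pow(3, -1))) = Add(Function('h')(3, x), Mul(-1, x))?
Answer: Rational(-10578539, 21007) ≈ -503.57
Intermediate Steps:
Function('v')(w) = Rational(-14, 3) (Function('v')(w) = Mul(Rational(-1, 6), 28) = Rational(-14, 3))
Function('h')(M, t) = Add(3, Mul(-1, M), Mul(-1, M, t)) (Function('h')(M, t) = Add(3, Mul(-1, Add(Mul(Mul(1, M), t), M))) = Add(3, Mul(-1, Add(Mul(M, t), M))) = Add(3, Mul(-1, Add(M, Mul(M, t)))) = Add(3, Add(Mul(-1, M), Mul(-1, M, t))) = Add(3, Mul(-1, M), Mul(-1, M, t)))
Function('A')(x) = Add(-2, Mul(-4, x)) (Function('A')(x) = Add(-2, Add(Add(3, Mul(-1, 3), Mul(-1, 3, x)), Mul(-1, x))) = Add(-2, Add(Add(3, -3, Mul(-3, x)), Mul(-1, x))) = Add(-2, Add(Mul(-3, x), Mul(-1, x))) = Add(-2, Mul(-4, x)))
Add(Mul(2350, Pow(Function('v')(-15), -1)), Mul(Function('A')(-1), Pow(-3001, -1))) = Add(Mul(2350, Pow(Rational(-14, 3), -1)), Mul(Add(-2, Mul(-4, -1)), Pow(-3001, -1))) = Add(Mul(2350, Rational(-3, 14)), Mul(Add(-2, 4), Rational(-1, 3001))) = Add(Rational(-3525, 7), Mul(2, Rational(-1, 3001))) = Add(Rational(-3525, 7), Rational(-2, 3001)) = Rational(-10578539, 21007)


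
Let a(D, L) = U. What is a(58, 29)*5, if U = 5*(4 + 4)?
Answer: 200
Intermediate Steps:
U = 40 (U = 5*8 = 40)
a(D, L) = 40
a(58, 29)*5 = 40*5 = 200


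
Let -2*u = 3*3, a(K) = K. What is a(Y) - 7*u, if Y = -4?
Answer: 55/2 ≈ 27.500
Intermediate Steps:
u = -9/2 (u = -3*3/2 = -½*9 = -9/2 ≈ -4.5000)
a(Y) - 7*u = -4 - 7*(-9/2) = -4 + 63/2 = 55/2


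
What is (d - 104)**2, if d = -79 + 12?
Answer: 29241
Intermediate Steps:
d = -67
(d - 104)**2 = (-67 - 104)**2 = (-171)**2 = 29241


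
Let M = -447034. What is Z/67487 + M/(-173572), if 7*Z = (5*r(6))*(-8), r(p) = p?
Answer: 15081516259/5856926782 ≈ 2.5750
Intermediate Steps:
Z = -240/7 (Z = ((5*6)*(-8))/7 = (30*(-8))/7 = (⅐)*(-240) = -240/7 ≈ -34.286)
Z/67487 + M/(-173572) = -240/7/67487 - 447034/(-173572) = -240/7*1/67487 - 447034*(-1/173572) = -240/472409 + 31931/12398 = 15081516259/5856926782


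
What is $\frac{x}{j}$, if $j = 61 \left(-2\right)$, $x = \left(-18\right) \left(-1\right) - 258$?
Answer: $\frac{120}{61} \approx 1.9672$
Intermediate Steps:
$x = -240$ ($x = 18 - 258 = -240$)
$j = -122$
$\frac{x}{j} = - \frac{240}{-122} = \left(-240\right) \left(- \frac{1}{122}\right) = \frac{120}{61}$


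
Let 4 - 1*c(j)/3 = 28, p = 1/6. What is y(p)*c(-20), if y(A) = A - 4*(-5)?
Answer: -1452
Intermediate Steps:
p = 1/6 ≈ 0.16667
c(j) = -72 (c(j) = 12 - 3*28 = 12 - 84 = -72)
y(A) = 20 + A (y(A) = A + 20 = 20 + A)
y(p)*c(-20) = (20 + 1/6)*(-72) = (121/6)*(-72) = -1452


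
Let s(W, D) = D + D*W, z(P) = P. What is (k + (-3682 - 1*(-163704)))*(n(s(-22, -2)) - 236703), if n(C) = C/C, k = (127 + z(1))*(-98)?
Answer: -34908337556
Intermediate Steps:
k = -12544 (k = (127 + 1)*(-98) = 128*(-98) = -12544)
n(C) = 1
(k + (-3682 - 1*(-163704)))*(n(s(-22, -2)) - 236703) = (-12544 + (-3682 - 1*(-163704)))*(1 - 236703) = (-12544 + (-3682 + 163704))*(-236702) = (-12544 + 160022)*(-236702) = 147478*(-236702) = -34908337556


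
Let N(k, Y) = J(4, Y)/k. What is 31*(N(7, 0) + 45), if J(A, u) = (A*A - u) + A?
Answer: 10385/7 ≈ 1483.6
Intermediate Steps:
J(A, u) = A + A² - u (J(A, u) = (A² - u) + A = A + A² - u)
N(k, Y) = (20 - Y)/k (N(k, Y) = (4 + 4² - Y)/k = (4 + 16 - Y)/k = (20 - Y)/k)
31*(N(7, 0) + 45) = 31*((20 - 1*0)/7 + 45) = 31*((20 + 0)/7 + 45) = 31*((⅐)*20 + 45) = 31*(20/7 + 45) = 31*(335/7) = 10385/7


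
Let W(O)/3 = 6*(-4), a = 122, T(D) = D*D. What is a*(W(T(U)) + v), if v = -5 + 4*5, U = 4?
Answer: -6954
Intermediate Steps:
T(D) = D²
W(O) = -72 (W(O) = 3*(6*(-4)) = 3*(-24) = -72)
v = 15 (v = -5 + 20 = 15)
a*(W(T(U)) + v) = 122*(-72 + 15) = 122*(-57) = -6954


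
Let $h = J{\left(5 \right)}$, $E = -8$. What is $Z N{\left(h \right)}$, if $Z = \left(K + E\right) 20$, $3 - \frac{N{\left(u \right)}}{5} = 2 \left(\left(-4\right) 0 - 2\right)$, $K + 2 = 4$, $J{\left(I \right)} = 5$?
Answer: $-4200$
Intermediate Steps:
$K = 2$ ($K = -2 + 4 = 2$)
$h = 5$
$N{\left(u \right)} = 35$ ($N{\left(u \right)} = 15 - 5 \cdot 2 \left(\left(-4\right) 0 - 2\right) = 15 - 5 \cdot 2 \left(0 - 2\right) = 15 - 5 \cdot 2 \left(-2\right) = 15 - -20 = 15 + 20 = 35$)
$Z = -120$ ($Z = \left(2 - 8\right) 20 = \left(-6\right) 20 = -120$)
$Z N{\left(h \right)} = \left(-120\right) 35 = -4200$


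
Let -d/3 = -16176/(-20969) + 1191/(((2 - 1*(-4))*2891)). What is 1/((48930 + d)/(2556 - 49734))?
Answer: -1906663612308/1977367528655 ≈ -0.96424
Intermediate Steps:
d = -305562975/121242758 (d = -3*(-16176/(-20969) + 1191/(((2 - 1*(-4))*2891))) = -3*(-16176*(-1/20969) + 1191/(((2 + 4)*2891))) = -3*(16176/20969 + 1191/((6*2891))) = -3*(16176/20969 + 1191/17346) = -3*(16176/20969 + 1191*(1/17346)) = -3*(16176/20969 + 397/5782) = -3*101854325/121242758 = -305562975/121242758 ≈ -2.5203)
1/((48930 + d)/(2556 - 49734)) = 1/((48930 - 305562975/121242758)/(2556 - 49734)) = 1/((5932102585965/121242758)/(-47178)) = 1/((5932102585965/121242758)*(-1/47178)) = 1/(-1977367528655/1906663612308) = -1906663612308/1977367528655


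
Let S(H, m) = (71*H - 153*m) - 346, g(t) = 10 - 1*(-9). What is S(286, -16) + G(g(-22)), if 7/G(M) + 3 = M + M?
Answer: 112041/5 ≈ 22408.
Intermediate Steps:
g(t) = 19 (g(t) = 10 + 9 = 19)
G(M) = 7/(-3 + 2*M) (G(M) = 7/(-3 + (M + M)) = 7/(-3 + 2*M))
S(H, m) = -346 - 153*m + 71*H (S(H, m) = (-153*m + 71*H) - 346 = -346 - 153*m + 71*H)
S(286, -16) + G(g(-22)) = (-346 - 153*(-16) + 71*286) + 7/(-3 + 2*19) = (-346 + 2448 + 20306) + 7/(-3 + 38) = 22408 + 7/35 = 22408 + 7*(1/35) = 22408 + ⅕ = 112041/5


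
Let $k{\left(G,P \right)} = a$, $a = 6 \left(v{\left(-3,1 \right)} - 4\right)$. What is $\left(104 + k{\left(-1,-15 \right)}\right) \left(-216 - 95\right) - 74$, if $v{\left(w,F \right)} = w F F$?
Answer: $-19356$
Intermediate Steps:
$v{\left(w,F \right)} = w F^{2}$ ($v{\left(w,F \right)} = F w F = w F^{2}$)
$a = -42$ ($a = 6 \left(- 3 \cdot 1^{2} - 4\right) = 6 \left(\left(-3\right) 1 - 4\right) = 6 \left(-3 - 4\right) = 6 \left(-7\right) = -42$)
$k{\left(G,P \right)} = -42$
$\left(104 + k{\left(-1,-15 \right)}\right) \left(-216 - 95\right) - 74 = \left(104 - 42\right) \left(-216 - 95\right) - 74 = 62 \left(-311\right) - 74 = -19282 - 74 = -19356$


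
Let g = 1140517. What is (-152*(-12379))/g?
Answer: 1881608/1140517 ≈ 1.6498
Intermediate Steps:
(-152*(-12379))/g = -152*(-12379)/1140517 = 1881608*(1/1140517) = 1881608/1140517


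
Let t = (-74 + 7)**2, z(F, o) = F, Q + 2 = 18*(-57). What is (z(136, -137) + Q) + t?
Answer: 3597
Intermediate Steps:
Q = -1028 (Q = -2 + 18*(-57) = -2 - 1026 = -1028)
t = 4489 (t = (-67)**2 = 4489)
(z(136, -137) + Q) + t = (136 - 1028) + 4489 = -892 + 4489 = 3597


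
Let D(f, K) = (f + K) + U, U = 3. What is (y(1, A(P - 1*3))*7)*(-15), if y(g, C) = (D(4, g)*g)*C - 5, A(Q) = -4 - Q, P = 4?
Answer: 4725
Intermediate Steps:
D(f, K) = 3 + K + f (D(f, K) = (f + K) + 3 = (K + f) + 3 = 3 + K + f)
y(g, C) = -5 + C*g*(7 + g) (y(g, C) = ((3 + g + 4)*g)*C - 5 = ((7 + g)*g)*C - 5 = (g*(7 + g))*C - 5 = C*g*(7 + g) - 5 = -5 + C*g*(7 + g))
(y(1, A(P - 1*3))*7)*(-15) = ((-5 + (-4 - (4 - 1*3))*1*(7 + 1))*7)*(-15) = ((-5 + (-4 - (4 - 3))*1*8)*7)*(-15) = ((-5 + (-4 - 1*1)*1*8)*7)*(-15) = ((-5 + (-4 - 1)*1*8)*7)*(-15) = ((-5 - 5*1*8)*7)*(-15) = ((-5 - 40)*7)*(-15) = -45*7*(-15) = -315*(-15) = 4725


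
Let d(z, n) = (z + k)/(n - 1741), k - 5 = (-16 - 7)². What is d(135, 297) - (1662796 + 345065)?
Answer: -2899351953/1444 ≈ -2.0079e+6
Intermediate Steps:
k = 534 (k = 5 + (-16 - 7)² = 5 + (-23)² = 5 + 529 = 534)
d(z, n) = (534 + z)/(-1741 + n) (d(z, n) = (z + 534)/(n - 1741) = (534 + z)/(-1741 + n))
d(135, 297) - (1662796 + 345065) = (534 + 135)/(-1741 + 297) - (1662796 + 345065) = 669/(-1444) - 1*2007861 = -1/1444*669 - 2007861 = -669/1444 - 2007861 = -2899351953/1444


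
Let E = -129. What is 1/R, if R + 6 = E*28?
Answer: -1/3618 ≈ -0.00027640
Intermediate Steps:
R = -3618 (R = -6 - 129*28 = -6 - 3612 = -3618)
1/R = 1/(-3618) = -1/3618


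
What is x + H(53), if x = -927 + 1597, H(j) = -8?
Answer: 662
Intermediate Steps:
x = 670
x + H(53) = 670 - 8 = 662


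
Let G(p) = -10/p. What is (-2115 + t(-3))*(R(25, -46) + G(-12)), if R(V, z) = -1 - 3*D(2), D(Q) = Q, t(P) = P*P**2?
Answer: 13209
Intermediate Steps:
t(P) = P**3
R(V, z) = -7 (R(V, z) = -1 - 3*2 = -1 - 6 = -7)
(-2115 + t(-3))*(R(25, -46) + G(-12)) = (-2115 + (-3)**3)*(-7 - 10/(-12)) = (-2115 - 27)*(-7 - 10*(-1/12)) = -2142*(-7 + 5/6) = -2142*(-37/6) = 13209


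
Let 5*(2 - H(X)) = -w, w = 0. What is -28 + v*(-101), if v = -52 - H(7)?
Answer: 5426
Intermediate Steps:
H(X) = 2 (H(X) = 2 - (-1)*0/5 = 2 - 1/5*0 = 2 + 0 = 2)
v = -54 (v = -52 - 1*2 = -52 - 2 = -54)
-28 + v*(-101) = -28 - 54*(-101) = -28 + 5454 = 5426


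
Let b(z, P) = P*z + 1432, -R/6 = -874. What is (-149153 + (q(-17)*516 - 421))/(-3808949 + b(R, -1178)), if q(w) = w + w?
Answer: 167118/9984949 ≈ 0.016737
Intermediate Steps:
R = 5244 (R = -6*(-874) = 5244)
q(w) = 2*w
b(z, P) = 1432 + P*z
(-149153 + (q(-17)*516 - 421))/(-3808949 + b(R, -1178)) = (-149153 + ((2*(-17))*516 - 421))/(-3808949 + (1432 - 1178*5244)) = (-149153 + (-34*516 - 421))/(-3808949 + (1432 - 6177432)) = (-149153 + (-17544 - 421))/(-3808949 - 6176000) = (-149153 - 17965)/(-9984949) = -167118*(-1/9984949) = 167118/9984949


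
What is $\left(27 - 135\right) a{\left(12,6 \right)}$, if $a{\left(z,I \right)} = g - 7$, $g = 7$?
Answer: $0$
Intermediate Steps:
$a{\left(z,I \right)} = 0$ ($a{\left(z,I \right)} = 7 - 7 = 0$)
$\left(27 - 135\right) a{\left(12,6 \right)} = \left(27 - 135\right) 0 = \left(-108\right) 0 = 0$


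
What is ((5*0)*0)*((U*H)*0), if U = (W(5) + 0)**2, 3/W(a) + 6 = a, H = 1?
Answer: 0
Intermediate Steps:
W(a) = 3/(-6 + a)
U = 9 (U = (3/(-6 + 5) + 0)**2 = (3/(-1) + 0)**2 = (3*(-1) + 0)**2 = (-3 + 0)**2 = (-3)**2 = 9)
((5*0)*0)*((U*H)*0) = ((5*0)*0)*((9*1)*0) = (0*0)*(9*0) = 0*0 = 0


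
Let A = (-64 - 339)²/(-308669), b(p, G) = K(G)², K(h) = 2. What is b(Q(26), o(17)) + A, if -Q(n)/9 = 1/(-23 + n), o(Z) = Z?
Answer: 1072267/308669 ≈ 3.4738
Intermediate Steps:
Q(n) = -9/(-23 + n)
b(p, G) = 4 (b(p, G) = 2² = 4)
A = -162409/308669 (A = (-403)²*(-1/308669) = 162409*(-1/308669) = -162409/308669 ≈ -0.52616)
b(Q(26), o(17)) + A = 4 - 162409/308669 = 1072267/308669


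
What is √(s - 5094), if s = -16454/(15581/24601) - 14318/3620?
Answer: I*√24716768961265448990/28201610 ≈ 176.29*I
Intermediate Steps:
s = -732772130119/28201610 (s = -16454/(15581*(1/24601)) - 14318*1/3620 = -16454/15581/24601 - 7159/1810 = -16454*24601/15581 - 7159/1810 = -404784854/15581 - 7159/1810 = -732772130119/28201610 ≈ -25983.)
√(s - 5094) = √(-732772130119/28201610 - 5094) = √(-876431131459/28201610) = I*√24716768961265448990/28201610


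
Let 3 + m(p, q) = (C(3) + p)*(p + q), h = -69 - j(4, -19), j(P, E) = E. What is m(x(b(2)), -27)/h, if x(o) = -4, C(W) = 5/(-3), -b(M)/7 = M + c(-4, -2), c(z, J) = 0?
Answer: -259/75 ≈ -3.4533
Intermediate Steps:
b(M) = -7*M (b(M) = -7*(M + 0) = -7*M)
C(W) = -5/3 (C(W) = 5*(-⅓) = -5/3)
h = -50 (h = -69 - 1*(-19) = -69 + 19 = -50)
m(p, q) = -3 + (-5/3 + p)*(p + q)
m(x(b(2)), -27)/h = (-3 + (-4)² - 5/3*(-4) - 5/3*(-27) - 4*(-27))/(-50) = (-3 + 16 + 20/3 + 45 + 108)*(-1/50) = (518/3)*(-1/50) = -259/75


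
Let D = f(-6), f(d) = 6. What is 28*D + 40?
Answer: 208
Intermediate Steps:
D = 6
28*D + 40 = 28*6 + 40 = 168 + 40 = 208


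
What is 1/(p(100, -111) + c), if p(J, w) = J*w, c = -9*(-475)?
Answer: -1/6825 ≈ -0.00014652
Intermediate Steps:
c = 4275
1/(p(100, -111) + c) = 1/(100*(-111) + 4275) = 1/(-11100 + 4275) = 1/(-6825) = -1/6825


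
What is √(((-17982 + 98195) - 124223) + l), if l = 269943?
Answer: √225933 ≈ 475.32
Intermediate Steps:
√(((-17982 + 98195) - 124223) + l) = √(((-17982 + 98195) - 124223) + 269943) = √((80213 - 124223) + 269943) = √(-44010 + 269943) = √225933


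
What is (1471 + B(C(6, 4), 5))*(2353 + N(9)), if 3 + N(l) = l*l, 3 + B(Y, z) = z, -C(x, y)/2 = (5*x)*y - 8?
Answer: 3580863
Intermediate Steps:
C(x, y) = 16 - 10*x*y (C(x, y) = -2*((5*x)*y - 8) = -2*(5*x*y - 8) = -2*(-8 + 5*x*y) = 16 - 10*x*y)
B(Y, z) = -3 + z
N(l) = -3 + l² (N(l) = -3 + l*l = -3 + l²)
(1471 + B(C(6, 4), 5))*(2353 + N(9)) = (1471 + (-3 + 5))*(2353 + (-3 + 9²)) = (1471 + 2)*(2353 + (-3 + 81)) = 1473*(2353 + 78) = 1473*2431 = 3580863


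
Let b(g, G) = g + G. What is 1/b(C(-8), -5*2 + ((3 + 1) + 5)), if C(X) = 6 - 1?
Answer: ¼ ≈ 0.25000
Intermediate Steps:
C(X) = 5
b(g, G) = G + g
1/b(C(-8), -5*2 + ((3 + 1) + 5)) = 1/((-5*2 + ((3 + 1) + 5)) + 5) = 1/((-10 + (4 + 5)) + 5) = 1/((-10 + 9) + 5) = 1/(-1 + 5) = 1/4 = ¼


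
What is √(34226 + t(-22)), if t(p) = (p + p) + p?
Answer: 4*√2135 ≈ 184.82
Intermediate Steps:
t(p) = 3*p (t(p) = 2*p + p = 3*p)
√(34226 + t(-22)) = √(34226 + 3*(-22)) = √(34226 - 66) = √34160 = 4*√2135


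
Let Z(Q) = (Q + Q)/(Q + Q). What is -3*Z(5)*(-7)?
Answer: 21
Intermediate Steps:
Z(Q) = 1 (Z(Q) = (2*Q)/((2*Q)) = (2*Q)*(1/(2*Q)) = 1)
-3*Z(5)*(-7) = -3*1*(-7) = -3*(-7) = 21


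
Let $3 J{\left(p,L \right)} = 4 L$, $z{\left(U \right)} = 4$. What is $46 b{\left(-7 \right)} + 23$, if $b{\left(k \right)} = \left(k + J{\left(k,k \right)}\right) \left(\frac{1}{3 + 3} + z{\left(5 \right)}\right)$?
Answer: $- \frac{27968}{9} \approx -3107.6$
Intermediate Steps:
$J{\left(p,L \right)} = \frac{4 L}{3}$
$b{\left(k \right)} = \frac{175 k}{18}$ ($b{\left(k \right)} = \left(k + \frac{4 k}{3}\right) \left(\frac{1}{3 + 3} + 4\right) = \frac{7 k}{3} \left(\frac{1}{6} + 4\right) = \frac{7 k}{3} \cdot \frac{25}{6} = \frac{175 k}{18}$)
$46 b{\left(-7 \right)} + 23 = 46 \cdot \frac{175}{18} \left(-7\right) + 23 = 46 \left(- \frac{1225}{18}\right) + 23 = - \frac{28175}{9} + 23 = - \frac{27968}{9}$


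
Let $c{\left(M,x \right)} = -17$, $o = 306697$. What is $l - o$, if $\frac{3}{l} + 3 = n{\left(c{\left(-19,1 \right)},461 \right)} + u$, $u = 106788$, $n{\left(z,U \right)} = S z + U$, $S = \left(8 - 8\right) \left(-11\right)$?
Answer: $- \frac{32892026459}{107246} \approx -3.067 \cdot 10^{5}$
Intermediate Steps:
$S = 0$ ($S = 0 \left(-11\right) = 0$)
$n{\left(z,U \right)} = U$ ($n{\left(z,U \right)} = 0 z + U = 0 + U = U$)
$l = \frac{3}{107246}$ ($l = \frac{3}{-3 + \left(461 + 106788\right)} = \frac{3}{-3 + 107249} = \frac{3}{107246} \approx 2.7973 \cdot 10^{-5}$)
$l - o = \frac{3}{107246} - 306697 = - \frac{32892026459}{107246}$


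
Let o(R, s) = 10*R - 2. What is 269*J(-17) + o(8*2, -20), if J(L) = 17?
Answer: 4731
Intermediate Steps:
o(R, s) = -2 + 10*R
269*J(-17) + o(8*2, -20) = 269*17 + (-2 + 10*(8*2)) = 4573 + (-2 + 10*16) = 4573 + (-2 + 160) = 4573 + 158 = 4731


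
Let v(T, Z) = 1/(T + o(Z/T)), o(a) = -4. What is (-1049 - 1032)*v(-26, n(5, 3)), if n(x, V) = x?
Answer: 2081/30 ≈ 69.367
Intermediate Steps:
v(T, Z) = 1/(-4 + T) (v(T, Z) = 1/(T - 4) = 1/(-4 + T))
(-1049 - 1032)*v(-26, n(5, 3)) = (-1049 - 1032)/(-4 - 26) = -2081/(-30) = -2081*(-1/30) = 2081/30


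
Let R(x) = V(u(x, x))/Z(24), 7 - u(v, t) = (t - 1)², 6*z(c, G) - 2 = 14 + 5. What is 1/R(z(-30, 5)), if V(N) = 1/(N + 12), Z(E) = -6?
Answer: -153/2 ≈ -76.500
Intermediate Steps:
z(c, G) = 7/2 (z(c, G) = ⅓ + (14 + 5)/6 = ⅓ + (⅙)*19 = ⅓ + 19/6 = 7/2)
u(v, t) = 7 - (-1 + t)² (u(v, t) = 7 - (t - 1)² = 7 - (-1 + t)²)
V(N) = 1/(12 + N)
R(x) = -1/(6*(19 - (-1 + x)²)) (R(x) = 1/(12 + (7 - (-1 + x)²)*(-6)) = -⅙/(19 - (-1 + x)²) = -1/(6*(19 - (-1 + x)²)))
1/R(z(-30, 5)) = 1/(1/(6*(-19 + (-1 + 7/2)²))) = 1/(1/(6*(-19 + (5/2)²))) = 1/(1/(6*(-19 + 25/4))) = 1/(1/(6*(-51/4))) = 1/((⅙)*(-4/51)) = 1/(-2/153) = -153/2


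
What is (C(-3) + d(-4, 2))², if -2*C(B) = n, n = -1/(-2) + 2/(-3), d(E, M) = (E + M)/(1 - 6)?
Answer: 841/3600 ≈ 0.23361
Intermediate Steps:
d(E, M) = -E/5 - M/5 (d(E, M) = (E + M)/(-5) = (E + M)*(-⅕) = -E/5 - M/5)
n = -⅙ (n = -1*(-½) + 2*(-⅓) = ½ - ⅔ = -⅙ ≈ -0.16667)
C(B) = 1/12 (C(B) = -½*(-⅙) = 1/12)
(C(-3) + d(-4, 2))² = (1/12 + (-⅕*(-4) - ⅕*2))² = (1/12 + (⅘ - ⅖))² = (1/12 + ⅖)² = (29/60)² = 841/3600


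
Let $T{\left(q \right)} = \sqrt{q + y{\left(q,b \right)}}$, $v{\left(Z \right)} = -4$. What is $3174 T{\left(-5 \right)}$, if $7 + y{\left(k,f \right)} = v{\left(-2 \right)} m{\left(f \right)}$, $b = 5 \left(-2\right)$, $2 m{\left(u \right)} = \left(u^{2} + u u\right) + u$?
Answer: $44436 i \sqrt{2} \approx 62842.0 i$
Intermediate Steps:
$m{\left(u \right)} = u^{2} + \frac{u}{2}$ ($m{\left(u \right)} = \frac{\left(u^{2} + u u\right) + u}{2} = \frac{\left(u^{2} + u^{2}\right) + u}{2} = \frac{2 u^{2} + u}{2} = \frac{u + 2 u^{2}}{2} = u^{2} + \frac{u}{2}$)
$b = -10$
$y{\left(k,f \right)} = -7 - 4 f \left(\frac{1}{2} + f\right)$
$T{\left(q \right)} = \sqrt{-387 + q}$ ($T{\left(q \right)} = \sqrt{q - \left(7 - 20 \left(1 + 2 \left(-10\right)\right)\right)} = \sqrt{q - \left(7 - 20 \left(1 - 20\right)\right)} = \sqrt{q - \left(7 - -380\right)} = \sqrt{q - 387} = \sqrt{-387 + q}$)
$3174 T{\left(-5 \right)} = 3174 \sqrt{-387 - 5} = 3174 \sqrt{-392} = 3174 \cdot 14 i \sqrt{2} = 44436 i \sqrt{2}$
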